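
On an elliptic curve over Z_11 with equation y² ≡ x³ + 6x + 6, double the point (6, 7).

(2, 2)

tangent at (6, 7): λ = (3·6² + 6)/(2·7) ≡ 4/3. 3⁻¹ ≡ 4 (mod 11), so λ ≡ 4·4 ≡ 5.
  x = λ² - 6 - 6 = 25 - 12 ≡ 2; y = λ·(6 - 2) - 7 ≡ 2. → (2, 2)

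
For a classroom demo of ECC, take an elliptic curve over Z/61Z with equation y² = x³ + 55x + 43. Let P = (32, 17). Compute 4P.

Repeated addition: build up to 4P.
2P: tangent at (32, 17): λ = (3·32² + 55)/(2·17) ≡ 16/34. 34⁻¹ ≡ 9 (mod 61) since 34·9 = 306 ≡ 1, so λ ≡ 16·9 ≡ 22.
  x = λ² - 32 - 32 = 484 - 64 ≡ 54; y = λ·(32 - 54) - 17 ≡ 48. → (54, 48)
3P: (54, 48) + (32, 17). λ = (17 - 48)/(32 - 54) ≡ 30/39 mod 61. 39⁻¹ ≡ 36 (mod 61), so λ ≡ 43.
  x = λ² - 54 - 32 = 1849 - 86 ≡ 55; y = λ·(54 - 55) - 48 ≡ 31. → (55, 31)
4P: (55, 31) + (32, 17). λ = (17 - 31)/(32 - 55) ≡ 47/38 mod 61. 38⁻¹ ≡ 53 (mod 61), so λ ≡ 51.
  x = λ² - 55 - 32 = 2601 - 87 ≡ 13; y = λ·(55 - 13) - 31 ≡ 37. → (13, 37)

(13, 37)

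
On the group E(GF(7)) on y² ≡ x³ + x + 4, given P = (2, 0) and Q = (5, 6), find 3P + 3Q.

First 3P:
Repeated addition: build up to 3P.
2P: (2, 0) + (2, 0): same x and y₁ ≡ -y₂, so the sum is O.
3P: O + (2, 0) = (2, 0) (identity).
3P = (2, 0).
Next 3Q:
Repeated addition: build up to 3Q.
2Q: tangent at (5, 6): λ = (3·5² + 1)/(2·6) ≡ 6/5. 5⁻¹ ≡ 3 (mod 7) since 5·3 = 15 ≡ 1, so λ ≡ 6·3 ≡ 4.
  x = λ² - 5 - 5 = 16 - 10 ≡ 6; y = λ·(5 - 6) - 6 ≡ 4. → (6, 4)
3Q: (6, 4) + (5, 6). λ = (6 - 4)/(5 - 6) ≡ 2/6 mod 7. 6⁻¹ ≡ 6 (mod 7), so λ ≡ 5.
  x = λ² - 6 - 5 = 25 - 11 ≡ 0; y = λ·(6 - 0) - 4 ≡ 5. → (0, 5)
3Q = (0, 5).
Finally 3P + 3Q:
(2, 0) + (0, 5). λ = (5 - 0)/(0 - 2) ≡ 5/5 mod 7. 5⁻¹ ≡ 3 (mod 7), so λ ≡ 1.
  x = λ² - 2 - 0 = 1 - 2 ≡ 6; y = λ·(2 - 6) - 0 ≡ 3. → (6, 3)

(6, 3)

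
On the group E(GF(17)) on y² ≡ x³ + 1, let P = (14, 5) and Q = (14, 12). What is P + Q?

O

The two points share x = 14 and their y-coordinates satisfy 5 + 12 ≡ 0 (mod 17), so they are inverses. Their sum is O.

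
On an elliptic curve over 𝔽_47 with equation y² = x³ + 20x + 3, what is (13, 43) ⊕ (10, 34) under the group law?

(33, 38)

(13, 43) + (10, 34). λ = (34 - 43)/(10 - 13) ≡ 38/44 mod 47. 44⁻¹ ≡ 31 (mod 47), so λ ≡ 3.
  x = λ² - 13 - 10 = 9 - 23 ≡ 33; y = λ·(13 - 33) - 43 ≡ 38. → (33, 38)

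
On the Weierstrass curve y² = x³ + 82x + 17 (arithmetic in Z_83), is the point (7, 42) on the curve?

yes

y² = 42² ≡ 21; x³ + 82x + 17 = 934 ≡ 21 (mod 83). 21 = 21.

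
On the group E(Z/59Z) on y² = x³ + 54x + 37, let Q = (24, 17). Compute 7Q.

(46, 18)

Double-and-add on 7 = (111)₂. Start with Q = (24, 17) for the leading 1-bit.
double: tangent at (24, 17): λ = (3·24² + 54)/(2·17) ≡ 12/34. 34⁻¹ ≡ 33 (mod 59), so λ ≡ 12·33 ≡ 42.
  x = λ² - 24 - 24 = 1764 - 48 ≡ 5; y = λ·(24 - 5) - 17 ≡ 14. → (5, 14)
add Q: (5, 14) + (24, 17). λ = (17 - 14)/(24 - 5) ≡ 3/19 mod 59. 19⁻¹ ≡ 28 (mod 59) since 19·28 = 532 ≡ 1, so λ ≡ 25.
  x = λ² - 5 - 24 = 625 - 29 ≡ 6; y = λ·(5 - 6) - 14 ≡ 20. → (6, 20)
double: tangent at (6, 20): λ = (3·6² + 54)/(2·20) ≡ 44/40. 40⁻¹ ≡ 31 (mod 59), so λ ≡ 44·31 ≡ 7.
  x = λ² - 6 - 6 = 49 - 12 ≡ 37; y = λ·(6 - 37) - 20 ≡ 58. → (37, 58)
add Q: (37, 58) + (24, 17). λ = (17 - 58)/(24 - 37) ≡ 18/46 mod 59. 46⁻¹ ≡ 9 (mod 59) since 46·9 = 414 ≡ 1, so λ ≡ 44.
  x = λ² - 37 - 24 = 1936 - 61 ≡ 46; y = λ·(37 - 46) - 58 ≡ 18. → (46, 18)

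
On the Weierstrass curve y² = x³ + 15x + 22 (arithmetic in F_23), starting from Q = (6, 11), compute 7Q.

Repeated addition: build up to 7Q.
2Q: tangent at (6, 11): λ = (3·6² + 15)/(2·11) ≡ 8/22. 22⁻¹ ≡ 22 (mod 23) since 22·22 = 484 ≡ 1, so λ ≡ 8·22 ≡ 15.
  x = λ² - 6 - 6 = 225 - 12 ≡ 6; y = λ·(6 - 6) - 11 ≡ 12. → (6, 12)
3Q: (6, 12) + (6, 11): same x and y₁ ≡ -y₂, so the sum is 𝒪.
4Q: 𝒪 + (6, 11) = (6, 11) (identity).
5Q: tangent at (6, 11): λ = (3·6² + 15)/(2·11) ≡ 8/22. 22⁻¹ ≡ 22 (mod 23) since 22·22 = 484 ≡ 1, so λ ≡ 8·22 ≡ 15.
  x = λ² - 6 - 6 = 225 - 12 ≡ 6; y = λ·(6 - 6) - 11 ≡ 12. → (6, 12)
6Q: (6, 12) + (6, 11): same x and y₁ ≡ -y₂, so the sum is 𝒪.
7Q: 𝒪 + (6, 11) = (6, 11) (identity).

(6, 11)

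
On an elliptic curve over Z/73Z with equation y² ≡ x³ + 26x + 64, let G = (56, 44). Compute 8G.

Repeated addition: build up to 8G.
2G: tangent at (56, 44): λ = (3·56² + 26)/(2·44) ≡ 17/15. 15⁻¹ ≡ 39 (mod 73) since 15·39 = 585 ≡ 1, so λ ≡ 17·39 ≡ 6.
  x = λ² - 56 - 56 = 36 - 112 ≡ 70; y = λ·(56 - 70) - 44 ≡ 18. → (70, 18)
3G: (70, 18) + (56, 44). λ = (44 - 18)/(56 - 70) ≡ 26/59 mod 73. 59⁻¹ ≡ 26 (mod 73), so λ ≡ 19.
  x = λ² - 70 - 56 = 361 - 126 ≡ 16; y = λ·(70 - 16) - 18 ≡ 59. → (16, 59)
4G: (16, 59) + (56, 44). λ = (44 - 59)/(56 - 16) ≡ 58/40 mod 73. 40⁻¹ ≡ 42 (mod 73), so λ ≡ 27.
  x = λ² - 16 - 56 = 729 - 72 ≡ 0; y = λ·(16 - 0) - 59 ≡ 8. → (0, 8)
5G: (0, 8) + (56, 44). λ = (44 - 8)/(56 - 0) ≡ 36/56 mod 73. 56⁻¹ ≡ 30 (mod 73) since 56·30 = 1680 ≡ 1, so λ ≡ 58.
  x = λ² - 0 - 56 = 3364 - 56 ≡ 23; y = λ·(0 - 23) - 8 ≡ 45. → (23, 45)
6G: (23, 45) + (56, 44). λ = (44 - 45)/(56 - 23) ≡ 72/33 mod 73. 33⁻¹ ≡ 31 (mod 73), so λ ≡ 42.
  x = λ² - 23 - 56 = 1764 - 79 ≡ 6; y = λ·(23 - 6) - 45 ≡ 12. → (6, 12)
7G: (6, 12) + (56, 44). λ = (44 - 12)/(56 - 6) ≡ 32/50 mod 73. 50⁻¹ ≡ 19 (mod 73) since 50·19 = 950 ≡ 1, so λ ≡ 24.
  x = λ² - 6 - 56 = 576 - 62 ≡ 3; y = λ·(6 - 3) - 12 ≡ 60. → (3, 60)
8G: (3, 60) + (56, 44). λ = (44 - 60)/(56 - 3) ≡ 57/53 mod 73. 53⁻¹ ≡ 62 (mod 73), so λ ≡ 30.
  x = λ² - 3 - 56 = 900 - 59 ≡ 38; y = λ·(3 - 38) - 60 ≡ 58. → (38, 58)

(38, 58)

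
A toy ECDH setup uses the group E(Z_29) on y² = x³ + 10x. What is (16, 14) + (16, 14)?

(22, 14)

tangent at (16, 14): λ = (3·16² + 10)/(2·14) ≡ 24/28. 28⁻¹ ≡ 28 (mod 29), so λ ≡ 24·28 ≡ 5.
  x = λ² - 16 - 16 = 25 - 32 ≡ 22; y = λ·(16 - 22) - 14 ≡ 14. → (22, 14)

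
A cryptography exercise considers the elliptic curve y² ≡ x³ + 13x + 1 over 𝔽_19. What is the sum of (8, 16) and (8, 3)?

O

The two points share x = 8 and their y-coordinates satisfy 16 + 3 ≡ 0 (mod 19), so they are inverses. Their sum is O.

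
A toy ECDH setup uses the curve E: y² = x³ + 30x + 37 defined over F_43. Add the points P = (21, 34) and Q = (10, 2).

(13, 1)

(21, 34) + (10, 2). λ = (2 - 34)/(10 - 21) ≡ 11/32 mod 43. 32⁻¹ ≡ 39 (mod 43), so λ ≡ 42.
  x = λ² - 21 - 10 = 1764 - 31 ≡ 13; y = λ·(21 - 13) - 34 ≡ 1. → (13, 1)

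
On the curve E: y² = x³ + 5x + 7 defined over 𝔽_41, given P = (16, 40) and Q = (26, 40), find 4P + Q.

(26, 1)

First 4P:
Double-and-add on 4 = (100)₂. Start with P = (16, 40) for the leading 1-bit.
double: tangent at (16, 40): λ = (3·16² + 5)/(2·40) ≡ 35/39. 39⁻¹ ≡ 20 (mod 41) since 39·20 = 780 ≡ 1, so λ ≡ 35·20 ≡ 3.
  x = λ² - 16 - 16 = 9 - 32 ≡ 18; y = λ·(16 - 18) - 40 ≡ 36. → (18, 36)
double: tangent at (18, 36): λ = (3·18² + 5)/(2·36) ≡ 34/31. 31⁻¹ ≡ 4 (mod 41) since 31·4 = 124 ≡ 1, so λ ≡ 34·4 ≡ 13.
  x = λ² - 18 - 18 = 169 - 36 ≡ 10; y = λ·(18 - 10) - 36 ≡ 27. → (10, 27)
4P = (10, 27).
Finally 4P + Q:
(10, 27) + (26, 40). λ = (40 - 27)/(26 - 10) ≡ 13/16 mod 41. 16⁻¹ ≡ 18 (mod 41), so λ ≡ 29.
  x = λ² - 10 - 26 = 841 - 36 ≡ 26; y = λ·(10 - 26) - 27 ≡ 1. → (26, 1)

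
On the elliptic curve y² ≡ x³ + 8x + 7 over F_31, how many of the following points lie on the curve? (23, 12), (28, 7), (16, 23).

(23, 12): 12² ≡ 20, rhs ≡ 20 → on.
(28, 7): 7² ≡ 18, rhs ≡ 18 → on.
(16, 23): 23² ≡ 2, rhs ≡ 15 → off.

2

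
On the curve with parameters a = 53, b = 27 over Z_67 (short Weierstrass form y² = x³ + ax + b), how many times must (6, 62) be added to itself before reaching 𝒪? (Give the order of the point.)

2P: tangent at (6, 62): λ = (3·6² + 53)/(2·62) ≡ 27/57. 57⁻¹ ≡ 20 (mod 67), so λ ≡ 27·20 ≡ 4.
  x = λ² - 6 - 6 = 16 - 12 ≡ 4; y = λ·(6 - 4) - 62 ≡ 13. → (4, 13)
3P: (4, 13) + (6, 62). λ = (62 - 13)/(6 - 4) ≡ 49/2 mod 67. 2⁻¹ ≡ 34 (mod 67), so λ ≡ 58.
  x = λ² - 4 - 6 = 3364 - 10 ≡ 4; y = λ·(4 - 4) - 13 ≡ 54. → (4, 54)
4P: (4, 54) + (6, 62). λ = (62 - 54)/(6 - 4) ≡ 8/2 mod 67. 2⁻¹ ≡ 34 (mod 67), so λ ≡ 4.
  x = λ² - 4 - 6 = 16 - 10 ≡ 6; y = λ·(4 - 6) - 54 ≡ 5. → (6, 5)
5P: (6, 5) + (6, 62): same x and y₁ ≡ -y₂, so the sum is 𝒪.
5P = 𝒪, so the order is 5.

5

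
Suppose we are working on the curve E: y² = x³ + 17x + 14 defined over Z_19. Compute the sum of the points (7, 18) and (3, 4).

(7, 1)

(7, 18) + (3, 4). λ = (4 - 18)/(3 - 7) ≡ 5/15 mod 19. 15⁻¹ ≡ 14 (mod 19) since 15·14 = 210 ≡ 1, so λ ≡ 13.
  x = λ² - 7 - 3 = 169 - 10 ≡ 7; y = λ·(7 - 7) - 18 ≡ 1. → (7, 1)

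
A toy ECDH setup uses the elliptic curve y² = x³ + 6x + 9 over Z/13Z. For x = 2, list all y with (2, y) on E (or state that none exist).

4, 9

x³ + 6x + 9 = 29 ≡ 3 (mod 13).
Square roots of 3 mod 13: 4 and 9 (since 4² = 16 ≡ 3).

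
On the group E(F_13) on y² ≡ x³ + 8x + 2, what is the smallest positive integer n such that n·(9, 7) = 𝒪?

2P: tangent at (9, 7): λ = (3·9² + 8)/(2·7) ≡ 4/1. 1⁻¹ ≡ 1 (mod 13), so λ ≡ 4·1 ≡ 4.
  x = λ² - 9 - 9 = 16 - 18 ≡ 11; y = λ·(9 - 11) - 7 ≡ 11. → (11, 11)
3P: (11, 11) + (9, 7). λ = (7 - 11)/(9 - 11) ≡ 9/11 mod 13. 11⁻¹ ≡ 6 (mod 13) since 11·6 = 66 ≡ 1, so λ ≡ 2.
  x = λ² - 11 - 9 = 4 - 20 ≡ 10; y = λ·(11 - 10) - 11 ≡ 4. → (10, 4)
4P: (10, 4) + (9, 7). λ = (7 - 4)/(9 - 10) ≡ 3/12 mod 13. 12⁻¹ ≡ 12 (mod 13), so λ ≡ 10.
  x = λ² - 10 - 9 = 100 - 19 ≡ 3; y = λ·(10 - 3) - 4 ≡ 1. → (3, 1)
5P: (3, 1) + (9, 7). λ = (7 - 1)/(9 - 3) ≡ 6/6 mod 13. 6⁻¹ ≡ 11 (mod 13), so λ ≡ 1.
  x = λ² - 3 - 9 = 1 - 12 ≡ 2; y = λ·(3 - 2) - 1 ≡ 0. → (2, 0)
6P: (2, 0) + (9, 7). λ = (7 - 0)/(9 - 2) ≡ 7/7 mod 13. 7⁻¹ ≡ 2 (mod 13), so λ ≡ 1.
  x = λ² - 2 - 9 = 1 - 11 ≡ 3; y = λ·(2 - 3) - 0 ≡ 12. → (3, 12)
7P: (3, 12) + (9, 7). λ = (7 - 12)/(9 - 3) ≡ 8/6 mod 13. 6⁻¹ ≡ 11 (mod 13), so λ ≡ 10.
  x = λ² - 3 - 9 = 100 - 12 ≡ 10; y = λ·(3 - 10) - 12 ≡ 9. → (10, 9)
8P: (10, 9) + (9, 7). λ = (7 - 9)/(9 - 10) ≡ 11/12 mod 13. 12⁻¹ ≡ 12 (mod 13), so λ ≡ 2.
  x = λ² - 10 - 9 = 4 - 19 ≡ 11; y = λ·(10 - 11) - 9 ≡ 2. → (11, 2)
9P: (11, 2) + (9, 7). λ = (7 - 2)/(9 - 11) ≡ 5/11 mod 13. 11⁻¹ ≡ 6 (mod 13), so λ ≡ 4.
  x = λ² - 11 - 9 = 16 - 20 ≡ 9; y = λ·(11 - 9) - 2 ≡ 6. → (9, 6)
10P: (9, 6) + (9, 7): same x and y₁ ≡ -y₂, so the sum is 𝒪.
10P = 𝒪, so the order is 10.

10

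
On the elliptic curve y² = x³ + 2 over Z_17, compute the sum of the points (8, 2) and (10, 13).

(8, 2) + (10, 13). λ = (13 - 2)/(10 - 8) ≡ 11/2 mod 17. 2⁻¹ ≡ 9 (mod 17), so λ ≡ 14.
  x = λ² - 8 - 10 = 196 - 18 ≡ 8; y = λ·(8 - 8) - 2 ≡ 15. → (8, 15)

(8, 15)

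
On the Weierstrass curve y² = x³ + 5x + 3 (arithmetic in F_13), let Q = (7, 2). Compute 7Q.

(0, 9)

Double-and-add on 7 = (111)₂. Start with Q = (7, 2) for the leading 1-bit.
double: tangent at (7, 2): λ = (3·7² + 5)/(2·2) ≡ 9/4. 4⁻¹ ≡ 10 (mod 13), so λ ≡ 9·10 ≡ 12.
  x = λ² - 7 - 7 = 144 - 14 ≡ 0; y = λ·(7 - 0) - 2 ≡ 4. → (0, 4)
add Q: (0, 4) + (7, 2). λ = (2 - 4)/(7 - 0) ≡ 11/7 mod 13. 7⁻¹ ≡ 2 (mod 13), so λ ≡ 9.
  x = λ² - 0 - 7 = 81 - 7 ≡ 9; y = λ·(0 - 9) - 4 ≡ 6. → (9, 6)
double: tangent at (9, 6): λ = (3·9² + 5)/(2·6) ≡ 1/12. 12⁻¹ ≡ 12 (mod 13) since 12·12 = 144 ≡ 1, so λ ≡ 1·12 ≡ 12.
  x = λ² - 9 - 9 = 144 - 18 ≡ 9; y = λ·(9 - 9) - 6 ≡ 7. → (9, 7)
add Q: (9, 7) + (7, 2). λ = (2 - 7)/(7 - 9) ≡ 8/11 mod 13. 11⁻¹ ≡ 6 (mod 13), so λ ≡ 9.
  x = λ² - 9 - 7 = 81 - 16 ≡ 0; y = λ·(9 - 0) - 7 ≡ 9. → (0, 9)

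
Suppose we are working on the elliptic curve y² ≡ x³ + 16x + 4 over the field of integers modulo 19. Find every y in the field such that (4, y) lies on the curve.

x³ + 16x + 4 = 132 ≡ 18 (mod 19).
18 is a non-residue mod 19; no y exists.

none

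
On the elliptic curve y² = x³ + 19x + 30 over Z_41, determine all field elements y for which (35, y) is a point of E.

x³ + 19x + 30 = 43570 ≡ 28 (mod 41).
28 is a non-residue mod 41; no y exists.

none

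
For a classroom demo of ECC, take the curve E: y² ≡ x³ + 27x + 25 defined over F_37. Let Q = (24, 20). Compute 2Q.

(1, 4)

tangent at (24, 20): λ = (3·24² + 27)/(2·20) ≡ 16/3. 3⁻¹ ≡ 25 (mod 37), so λ ≡ 16·25 ≡ 30.
  x = λ² - 24 - 24 = 900 - 48 ≡ 1; y = λ·(24 - 1) - 20 ≡ 4. → (1, 4)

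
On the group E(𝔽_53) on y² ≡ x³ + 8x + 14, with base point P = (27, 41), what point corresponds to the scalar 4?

(47, 42)

Repeated addition: build up to 4P.
2P: tangent at (27, 41): λ = (3·27² + 8)/(2·41) ≡ 22/29. 29⁻¹ ≡ 11 (mod 53) since 29·11 = 319 ≡ 1, so λ ≡ 22·11 ≡ 30.
  x = λ² - 27 - 27 = 900 - 54 ≡ 51; y = λ·(27 - 51) - 41 ≡ 34. → (51, 34)
3P: (51, 34) + (27, 41). λ = (41 - 34)/(27 - 51) ≡ 7/29 mod 53. 29⁻¹ ≡ 11 (mod 53) since 29·11 = 319 ≡ 1, so λ ≡ 24.
  x = λ² - 51 - 27 = 576 - 78 ≡ 21; y = λ·(51 - 21) - 34 ≡ 50. → (21, 50)
4P: (21, 50) + (27, 41). λ = (41 - 50)/(27 - 21) ≡ 44/6 mod 53. 6⁻¹ ≡ 9 (mod 53) since 6·9 = 54 ≡ 1, so λ ≡ 25.
  x = λ² - 21 - 27 = 625 - 48 ≡ 47; y = λ·(21 - 47) - 50 ≡ 42. → (47, 42)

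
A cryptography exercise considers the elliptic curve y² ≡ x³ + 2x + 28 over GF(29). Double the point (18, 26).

tangent at (18, 26): λ = (3·18² + 2)/(2·26) ≡ 17/23. 23⁻¹ ≡ 24 (mod 29) since 23·24 = 552 ≡ 1, so λ ≡ 17·24 ≡ 2.
  x = λ² - 18 - 18 = 4 - 36 ≡ 26; y = λ·(18 - 26) - 26 ≡ 16. → (26, 16)

(26, 16)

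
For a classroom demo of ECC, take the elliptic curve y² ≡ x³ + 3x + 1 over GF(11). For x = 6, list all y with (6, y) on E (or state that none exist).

2, 9

x³ + 3x + 1 = 235 ≡ 4 (mod 11).
Square roots of 4 mod 11: 2 and 9 (since 2² = 4 ≡ 4).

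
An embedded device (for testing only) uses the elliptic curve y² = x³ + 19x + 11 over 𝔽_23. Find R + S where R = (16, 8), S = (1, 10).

(16, 8) + (1, 10). λ = (10 - 8)/(1 - 16) ≡ 2/8 mod 23. 8⁻¹ ≡ 3 (mod 23), so λ ≡ 6.
  x = λ² - 16 - 1 = 36 - 17 ≡ 19; y = λ·(16 - 19) - 8 ≡ 20. → (19, 20)

(19, 20)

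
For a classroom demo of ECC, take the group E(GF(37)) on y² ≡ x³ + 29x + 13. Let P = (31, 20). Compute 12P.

(21, 35)

Double-and-add on 12 = (1100)₂. Start with P = (31, 20) for the leading 1-bit.
double: tangent at (31, 20): λ = (3·31² + 29)/(2·20) ≡ 26/3. 3⁻¹ ≡ 25 (mod 37) since 3·25 = 75 ≡ 1, so λ ≡ 26·25 ≡ 21.
  x = λ² - 31 - 31 = 441 - 62 ≡ 9; y = λ·(31 - 9) - 20 ≡ 35. → (9, 35)
add P: (9, 35) + (31, 20). λ = (20 - 35)/(31 - 9) ≡ 22/22 mod 37. 22⁻¹ ≡ 32 (mod 37), so λ ≡ 1.
  x = λ² - 9 - 31 = 1 - 40 ≡ 35; y = λ·(9 - 35) - 35 ≡ 13. → (35, 13)
double: tangent at (35, 13): λ = (3·35² + 29)/(2·13) ≡ 4/26. 26⁻¹ ≡ 10 (mod 37) since 26·10 = 260 ≡ 1, so λ ≡ 4·10 ≡ 3.
  x = λ² - 35 - 35 = 9 - 70 ≡ 13; y = λ·(35 - 13) - 13 ≡ 16. → (13, 16)
double: tangent at (13, 16): λ = (3·13² + 29)/(2·16) ≡ 18/32. 32⁻¹ ≡ 22 (mod 37), so λ ≡ 18·22 ≡ 26.
  x = λ² - 13 - 13 = 676 - 26 ≡ 21; y = λ·(13 - 21) - 16 ≡ 35. → (21, 35)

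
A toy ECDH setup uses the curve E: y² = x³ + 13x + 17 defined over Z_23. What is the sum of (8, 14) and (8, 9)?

O

The two points share x = 8 and their y-coordinates satisfy 14 + 9 ≡ 0 (mod 23), so they are inverses. Their sum is O.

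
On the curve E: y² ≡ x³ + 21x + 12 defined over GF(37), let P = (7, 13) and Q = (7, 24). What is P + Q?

O

The two points share x = 7 and their y-coordinates satisfy 13 + 24 ≡ 0 (mod 37), so they are inverses. Their sum is O.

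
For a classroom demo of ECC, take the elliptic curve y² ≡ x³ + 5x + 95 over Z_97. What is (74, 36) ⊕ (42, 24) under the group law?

(74, 36) + (42, 24). λ = (24 - 36)/(42 - 74) ≡ 85/65 mod 97. 65⁻¹ ≡ 3 (mod 97), so λ ≡ 61.
  x = λ² - 74 - 42 = 3721 - 116 ≡ 16; y = λ·(74 - 16) - 36 ≡ 10. → (16, 10)

(16, 10)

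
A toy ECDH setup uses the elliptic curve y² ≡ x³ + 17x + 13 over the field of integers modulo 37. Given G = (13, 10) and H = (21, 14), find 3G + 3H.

First 3G:
Repeated addition: build up to 3G.
2G: tangent at (13, 10): λ = (3·13² + 17)/(2·10) ≡ 6/20. 20⁻¹ ≡ 13 (mod 37), so λ ≡ 6·13 ≡ 4.
  x = λ² - 13 - 13 = 16 - 26 ≡ 27; y = λ·(13 - 27) - 10 ≡ 8. → (27, 8)
3G: (27, 8) + (13, 10). λ = (10 - 8)/(13 - 27) ≡ 2/23 mod 37. 23⁻¹ ≡ 29 (mod 37), so λ ≡ 21.
  x = λ² - 27 - 13 = 441 - 40 ≡ 31; y = λ·(27 - 31) - 8 ≡ 19. → (31, 19)
3G = (31, 19).
Next 3H:
Repeated addition: build up to 3H.
2H: tangent at (21, 14): λ = (3·21² + 17)/(2·14) ≡ 8/28. 28⁻¹ ≡ 4 (mod 37), so λ ≡ 8·4 ≡ 32.
  x = λ² - 21 - 21 = 1024 - 42 ≡ 20; y = λ·(21 - 20) - 14 ≡ 18. → (20, 18)
3H: (20, 18) + (21, 14). λ = (14 - 18)/(21 - 20) ≡ 33/1 mod 37. 1⁻¹ ≡ 1 (mod 37) since 1·1 = 1 ≡ 1, so λ ≡ 33.
  x = λ² - 20 - 21 = 1089 - 41 ≡ 12; y = λ·(20 - 12) - 18 ≡ 24. → (12, 24)
3H = (12, 24).
Finally 3G + 3H:
(31, 19) + (12, 24). λ = (24 - 19)/(12 - 31) ≡ 5/18 mod 37. 18⁻¹ ≡ 35 (mod 37) since 18·35 = 630 ≡ 1, so λ ≡ 27.
  x = λ² - 31 - 12 = 729 - 43 ≡ 20; y = λ·(31 - 20) - 19 ≡ 19. → (20, 19)

(20, 19)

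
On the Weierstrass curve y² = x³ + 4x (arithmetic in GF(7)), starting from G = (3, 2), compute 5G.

Double-and-add on 5 = (101)₂. Start with G = (3, 2) for the leading 1-bit.
double: tangent at (3, 2): λ = (3·3² + 4)/(2·2) ≡ 3/4. 4⁻¹ ≡ 2 (mod 7) since 4·2 = 8 ≡ 1, so λ ≡ 3·2 ≡ 6.
  x = λ² - 3 - 3 = 36 - 6 ≡ 2; y = λ·(3 - 2) - 2 ≡ 4. → (2, 4)
double: tangent at (2, 4): λ = (3·2² + 4)/(2·4) ≡ 2/1. 1⁻¹ ≡ 1 (mod 7), so λ ≡ 2·1 ≡ 2.
  x = λ² - 2 - 2 = 4 - 4 ≡ 0; y = λ·(2 - 0) - 4 ≡ 0. → (0, 0)
add G: (0, 0) + (3, 2). λ = (2 - 0)/(3 - 0) ≡ 2/3 mod 7. 3⁻¹ ≡ 5 (mod 7), so λ ≡ 3.
  x = λ² - 0 - 3 = 9 - 3 ≡ 6; y = λ·(0 - 6) - 0 ≡ 3. → (6, 3)

(6, 3)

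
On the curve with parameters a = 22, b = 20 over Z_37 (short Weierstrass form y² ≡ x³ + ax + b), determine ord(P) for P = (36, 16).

11

2P: tangent at (36, 16): λ = (3·36² + 22)/(2·16) ≡ 25/32. 32⁻¹ ≡ 22 (mod 37), so λ ≡ 25·22 ≡ 32.
  x = λ² - 36 - 36 = 1024 - 72 ≡ 27; y = λ·(36 - 27) - 16 ≡ 13. → (27, 13)
3P: (27, 13) + (36, 16). λ = (16 - 13)/(36 - 27) ≡ 3/9 mod 37. 9⁻¹ ≡ 33 (mod 37), so λ ≡ 25.
  x = λ² - 27 - 36 = 625 - 63 ≡ 7; y = λ·(27 - 7) - 13 ≡ 6. → (7, 6)
4P: (7, 6) + (36, 16). λ = (16 - 6)/(36 - 7) ≡ 10/29 mod 37. 29⁻¹ ≡ 23 (mod 37) since 29·23 = 667 ≡ 1, so λ ≡ 8.
  x = λ² - 7 - 36 = 64 - 43 ≡ 21; y = λ·(7 - 21) - 6 ≡ 30. → (21, 30)
5P: (21, 30) + (36, 16). λ = (16 - 30)/(36 - 21) ≡ 23/15 mod 37. 15⁻¹ ≡ 5 (mod 37), so λ ≡ 4.
  x = λ² - 21 - 36 = 16 - 57 ≡ 33; y = λ·(21 - 33) - 30 ≡ 33. → (33, 33)
6P: (33, 33) + (36, 16). λ = (16 - 33)/(36 - 33) ≡ 20/3 mod 37. 3⁻¹ ≡ 25 (mod 37) since 3·25 = 75 ≡ 1, so λ ≡ 19.
  x = λ² - 33 - 36 = 361 - 69 ≡ 33; y = λ·(33 - 33) - 33 ≡ 4. → (33, 4)
7P: (33, 4) + (36, 16). λ = (16 - 4)/(36 - 33) ≡ 12/3 mod 37. 3⁻¹ ≡ 25 (mod 37) since 3·25 = 75 ≡ 1, so λ ≡ 4.
  x = λ² - 33 - 36 = 16 - 69 ≡ 21; y = λ·(33 - 21) - 4 ≡ 7. → (21, 7)
8P: (21, 7) + (36, 16). λ = (16 - 7)/(36 - 21) ≡ 9/15 mod 37. 15⁻¹ ≡ 5 (mod 37) since 15·5 = 75 ≡ 1, so λ ≡ 8.
  x = λ² - 21 - 36 = 64 - 57 ≡ 7; y = λ·(21 - 7) - 7 ≡ 31. → (7, 31)
9P: (7, 31) + (36, 16). λ = (16 - 31)/(36 - 7) ≡ 22/29 mod 37. 29⁻¹ ≡ 23 (mod 37) since 29·23 = 667 ≡ 1, so λ ≡ 25.
  x = λ² - 7 - 36 = 625 - 43 ≡ 27; y = λ·(7 - 27) - 31 ≡ 24. → (27, 24)
10P: (27, 24) + (36, 16). λ = (16 - 24)/(36 - 27) ≡ 29/9 mod 37. 9⁻¹ ≡ 33 (mod 37), so λ ≡ 32.
  x = λ² - 27 - 36 = 1024 - 63 ≡ 36; y = λ·(27 - 36) - 24 ≡ 21. → (36, 21)
11P: (36, 21) + (36, 16): same x and y₁ ≡ -y₂, so the sum is O.
11P = O, so the order is 11.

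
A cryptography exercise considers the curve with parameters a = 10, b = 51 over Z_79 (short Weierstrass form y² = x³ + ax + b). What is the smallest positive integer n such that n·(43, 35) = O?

2P: tangent at (43, 35): λ = (3·43² + 10)/(2·35) ≡ 27/70. 70⁻¹ ≡ 35 (mod 79) since 70·35 = 2450 ≡ 1, so λ ≡ 27·35 ≡ 76.
  x = λ² - 43 - 43 = 5776 - 86 ≡ 2; y = λ·(43 - 2) - 35 ≡ 0. → (2, 0)
3P: (2, 0) + (43, 35). λ = (35 - 0)/(43 - 2) ≡ 35/41 mod 79. 41⁻¹ ≡ 27 (mod 79) since 41·27 = 1107 ≡ 1, so λ ≡ 76.
  x = λ² - 2 - 43 = 5776 - 45 ≡ 43; y = λ·(2 - 43) - 0 ≡ 44. → (43, 44)
4P: (43, 44) + (43, 35): same x and y₁ ≡ -y₂, so the sum is O.
4P = O, so the order is 4.

4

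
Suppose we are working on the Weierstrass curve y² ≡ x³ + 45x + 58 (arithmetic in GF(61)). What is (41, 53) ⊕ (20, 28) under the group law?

(41, 53) + (20, 28). λ = (28 - 53)/(20 - 41) ≡ 36/40 mod 61. 40⁻¹ ≡ 29 (mod 61), so λ ≡ 7.
  x = λ² - 41 - 20 = 49 - 61 ≡ 49; y = λ·(41 - 49) - 53 ≡ 13. → (49, 13)

(49, 13)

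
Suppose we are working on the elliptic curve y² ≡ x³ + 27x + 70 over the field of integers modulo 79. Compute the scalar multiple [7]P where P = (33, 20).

(3, 40)

Double-and-add on 7 = (111)₂. Start with P = (33, 20) for the leading 1-bit.
double: tangent at (33, 20): λ = (3·33² + 27)/(2·20) ≡ 55/40. 40⁻¹ ≡ 2 (mod 79) since 40·2 = 80 ≡ 1, so λ ≡ 55·2 ≡ 31.
  x = λ² - 33 - 33 = 961 - 66 ≡ 26; y = λ·(33 - 26) - 20 ≡ 39. → (26, 39)
add P: (26, 39) + (33, 20). λ = (20 - 39)/(33 - 26) ≡ 60/7 mod 79. 7⁻¹ ≡ 34 (mod 79) since 7·34 = 238 ≡ 1, so λ ≡ 65.
  x = λ² - 26 - 33 = 4225 - 59 ≡ 58; y = λ·(26 - 58) - 39 ≡ 14. → (58, 14)
double: tangent at (58, 14): λ = (3·58² + 27)/(2·14) ≡ 7/28. 28⁻¹ ≡ 48 (mod 79) since 28·48 = 1344 ≡ 1, so λ ≡ 7·48 ≡ 20.
  x = λ² - 58 - 58 = 400 - 116 ≡ 47; y = λ·(58 - 47) - 14 ≡ 48. → (47, 48)
add P: (47, 48) + (33, 20). λ = (20 - 48)/(33 - 47) ≡ 51/65 mod 79. 65⁻¹ ≡ 62 (mod 79), so λ ≡ 2.
  x = λ² - 47 - 33 = 4 - 80 ≡ 3; y = λ·(47 - 3) - 48 ≡ 40. → (3, 40)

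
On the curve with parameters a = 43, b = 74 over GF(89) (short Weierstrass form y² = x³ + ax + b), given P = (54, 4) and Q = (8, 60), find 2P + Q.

First 2P:
Repeated addition: build up to 2P.
2P: tangent at (54, 4): λ = (3·54² + 43)/(2·4) ≡ 69/8. 8⁻¹ ≡ 78 (mod 89), so λ ≡ 69·78 ≡ 42.
  x = λ² - 54 - 54 = 1764 - 108 ≡ 54; y = λ·(54 - 54) - 4 ≡ 85. → (54, 85)
2P = (54, 85).
Finally 2P + Q:
(54, 85) + (8, 60). λ = (60 - 85)/(8 - 54) ≡ 64/43 mod 89. 43⁻¹ ≡ 29 (mod 89), so λ ≡ 76.
  x = λ² - 54 - 8 = 5776 - 62 ≡ 18; y = λ·(54 - 18) - 85 ≡ 70. → (18, 70)

(18, 70)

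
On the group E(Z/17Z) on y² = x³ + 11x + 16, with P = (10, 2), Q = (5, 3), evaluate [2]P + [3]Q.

(3, 5)

First 2P:
Repeated addition: build up to 2P.
2P: tangent at (10, 2): λ = (3·10² + 11)/(2·2) ≡ 5/4. 4⁻¹ ≡ 13 (mod 17), so λ ≡ 5·13 ≡ 14.
  x = λ² - 10 - 10 = 196 - 20 ≡ 6; y = λ·(10 - 6) - 2 ≡ 3. → (6, 3)
2P = (6, 3).
Next 3Q:
Repeated addition: build up to 3Q.
2Q: tangent at (5, 3): λ = (3·5² + 11)/(2·3) ≡ 1/6. 6⁻¹ ≡ 3 (mod 17) since 6·3 = 18 ≡ 1, so λ ≡ 1·3 ≡ 3.
  x = λ² - 5 - 5 = 9 - 10 ≡ 16; y = λ·(5 - 16) - 3 ≡ 15. → (16, 15)
3Q: (16, 15) + (5, 3). λ = (3 - 15)/(5 - 16) ≡ 5/6 mod 17. 6⁻¹ ≡ 3 (mod 17) since 6·3 = 18 ≡ 1, so λ ≡ 15.
  x = λ² - 16 - 5 = 225 - 21 ≡ 0; y = λ·(16 - 0) - 15 ≡ 4. → (0, 4)
3Q = (0, 4).
Finally 2P + 3Q:
(6, 3) + (0, 4). λ = (4 - 3)/(0 - 6) ≡ 1/11 mod 17. 11⁻¹ ≡ 14 (mod 17) since 11·14 = 154 ≡ 1, so λ ≡ 14.
  x = λ² - 6 - 0 = 196 - 6 ≡ 3; y = λ·(6 - 3) - 3 ≡ 5. → (3, 5)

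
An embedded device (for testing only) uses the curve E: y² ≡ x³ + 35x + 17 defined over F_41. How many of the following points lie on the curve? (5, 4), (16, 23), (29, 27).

0

(5, 4): 4² ≡ 16, rhs ≡ 30 → off.
(16, 23): 23² ≡ 37, rhs ≡ 40 → off.
(29, 27): 27² ≡ 32, rhs ≡ 1 → off.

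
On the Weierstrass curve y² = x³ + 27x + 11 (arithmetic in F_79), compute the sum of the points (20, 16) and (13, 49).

(20, 16) + (13, 49). λ = (49 - 16)/(13 - 20) ≡ 33/72 mod 79. 72⁻¹ ≡ 45 (mod 79), so λ ≡ 63.
  x = λ² - 20 - 13 = 3969 - 33 ≡ 65; y = λ·(20 - 65) - 16 ≡ 72. → (65, 72)

(65, 72)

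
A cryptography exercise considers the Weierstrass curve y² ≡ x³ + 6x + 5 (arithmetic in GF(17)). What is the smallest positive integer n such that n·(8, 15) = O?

2P: tangent at (8, 15): λ = (3·8² + 6)/(2·15) ≡ 11/13. 13⁻¹ ≡ 4 (mod 17), so λ ≡ 11·4 ≡ 10.
  x = λ² - 8 - 8 = 100 - 16 ≡ 16; y = λ·(8 - 16) - 15 ≡ 7. → (16, 7)
3P: (16, 7) + (8, 15). λ = (15 - 7)/(8 - 16) ≡ 8/9 mod 17. 9⁻¹ ≡ 2 (mod 17), so λ ≡ 16.
  x = λ² - 16 - 8 = 256 - 24 ≡ 11; y = λ·(16 - 11) - 7 ≡ 5. → (11, 5)
4P: (11, 5) + (8, 15). λ = (15 - 5)/(8 - 11) ≡ 10/14 mod 17. 14⁻¹ ≡ 11 (mod 17), so λ ≡ 8.
  x = λ² - 11 - 8 = 64 - 19 ≡ 11; y = λ·(11 - 11) - 5 ≡ 12. → (11, 12)
5P: (11, 12) + (8, 15). λ = (15 - 12)/(8 - 11) ≡ 3/14 mod 17. 14⁻¹ ≡ 11 (mod 17) since 14·11 = 154 ≡ 1, so λ ≡ 16.
  x = λ² - 11 - 8 = 256 - 19 ≡ 16; y = λ·(11 - 16) - 12 ≡ 10. → (16, 10)
6P: (16, 10) + (8, 15). λ = (15 - 10)/(8 - 16) ≡ 5/9 mod 17. 9⁻¹ ≡ 2 (mod 17), so λ ≡ 10.
  x = λ² - 16 - 8 = 100 - 24 ≡ 8; y = λ·(16 - 8) - 10 ≡ 2. → (8, 2)
7P: (8, 2) + (8, 15): same x and y₁ ≡ -y₂, so the sum is O.
7P = O, so the order is 7.

7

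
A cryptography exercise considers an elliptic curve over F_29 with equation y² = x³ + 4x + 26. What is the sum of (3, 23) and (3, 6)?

O

The two points share x = 3 and their y-coordinates satisfy 23 + 6 ≡ 0 (mod 29), so they are inverses. Their sum is O.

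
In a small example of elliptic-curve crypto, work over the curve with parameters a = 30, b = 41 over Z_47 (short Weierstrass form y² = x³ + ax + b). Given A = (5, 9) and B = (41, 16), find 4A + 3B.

First 4A:
Repeated addition: build up to 4A.
2A: tangent at (5, 9): λ = (3·5² + 30)/(2·9) ≡ 11/18. 18⁻¹ ≡ 34 (mod 47) since 18·34 = 612 ≡ 1, so λ ≡ 11·34 ≡ 45.
  x = λ² - 5 - 5 = 2025 - 10 ≡ 41; y = λ·(5 - 41) - 9 ≡ 16. → (41, 16)
3A: (41, 16) + (5, 9). λ = (9 - 16)/(5 - 41) ≡ 40/11 mod 47. 11⁻¹ ≡ 30 (mod 47) since 11·30 = 330 ≡ 1, so λ ≡ 25.
  x = λ² - 41 - 5 = 625 - 46 ≡ 15; y = λ·(41 - 15) - 16 ≡ 23. → (15, 23)
4A: (15, 23) + (5, 9). λ = (9 - 23)/(5 - 15) ≡ 33/37 mod 47. 37⁻¹ ≡ 14 (mod 47), so λ ≡ 39.
  x = λ² - 15 - 5 = 1521 - 20 ≡ 44; y = λ·(15 - 44) - 23 ≡ 21. → (44, 21)
4A = (44, 21).
Next 3B:
Repeated addition: build up to 3B.
2B: tangent at (41, 16): λ = (3·41² + 30)/(2·16) ≡ 44/32. 32⁻¹ ≡ 25 (mod 47) since 32·25 = 800 ≡ 1, so λ ≡ 44·25 ≡ 19.
  x = λ² - 41 - 41 = 361 - 82 ≡ 44; y = λ·(41 - 44) - 16 ≡ 21. → (44, 21)
3B: (44, 21) + (41, 16). λ = (16 - 21)/(41 - 44) ≡ 42/44 mod 47. 44⁻¹ ≡ 31 (mod 47) since 44·31 = 1364 ≡ 1, so λ ≡ 33.
  x = λ² - 44 - 41 = 1089 - 85 ≡ 17; y = λ·(44 - 17) - 21 ≡ 24. → (17, 24)
3B = (17, 24).
Finally 4A + 3B:
(44, 21) + (17, 24). λ = (24 - 21)/(17 - 44) ≡ 3/20 mod 47. 20⁻¹ ≡ 40 (mod 47), so λ ≡ 26.
  x = λ² - 44 - 17 = 676 - 61 ≡ 4; y = λ·(44 - 4) - 21 ≡ 32. → (4, 32)

(4, 32)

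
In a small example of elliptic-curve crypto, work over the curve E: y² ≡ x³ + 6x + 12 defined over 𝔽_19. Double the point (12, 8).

(12, 11)

tangent at (12, 8): λ = (3·12² + 6)/(2·8) ≡ 1/16. 16⁻¹ ≡ 6 (mod 19) since 16·6 = 96 ≡ 1, so λ ≡ 1·6 ≡ 6.
  x = λ² - 12 - 12 = 36 - 24 ≡ 12; y = λ·(12 - 12) - 8 ≡ 11. → (12, 11)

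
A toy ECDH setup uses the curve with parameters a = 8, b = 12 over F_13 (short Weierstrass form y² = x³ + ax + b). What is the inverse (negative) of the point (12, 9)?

(12, 4)

-(12, 9) = (12, -9 mod 13) = (12, 4).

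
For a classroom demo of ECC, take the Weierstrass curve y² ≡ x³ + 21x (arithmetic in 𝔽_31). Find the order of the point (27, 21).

2P: tangent at (27, 21): λ = (3·27² + 21)/(2·21) ≡ 7/11. 11⁻¹ ≡ 17 (mod 31), so λ ≡ 7·17 ≡ 26.
  x = λ² - 27 - 27 = 676 - 54 ≡ 2; y = λ·(27 - 2) - 21 ≡ 9. → (2, 9)
3P: (2, 9) + (27, 21). λ = (21 - 9)/(27 - 2) ≡ 12/25 mod 31. 25⁻¹ ≡ 5 (mod 31), so λ ≡ 29.
  x = λ² - 2 - 27 = 841 - 29 ≡ 6; y = λ·(2 - 6) - 9 ≡ 30. → (6, 30)
4P: (6, 30) + (27, 21). λ = (21 - 30)/(27 - 6) ≡ 22/21 mod 31. 21⁻¹ ≡ 3 (mod 31), so λ ≡ 4.
  x = λ² - 6 - 27 = 16 - 33 ≡ 14; y = λ·(6 - 14) - 30 ≡ 0. → (14, 0)
5P: (14, 0) + (27, 21). λ = (21 - 0)/(27 - 14) ≡ 21/13 mod 31. 13⁻¹ ≡ 12 (mod 31) since 13·12 = 156 ≡ 1, so λ ≡ 4.
  x = λ² - 14 - 27 = 16 - 41 ≡ 6; y = λ·(14 - 6) - 0 ≡ 1. → (6, 1)
6P: (6, 1) + (27, 21). λ = (21 - 1)/(27 - 6) ≡ 20/21 mod 31. 21⁻¹ ≡ 3 (mod 31) since 21·3 = 63 ≡ 1, so λ ≡ 29.
  x = λ² - 6 - 27 = 841 - 33 ≡ 2; y = λ·(6 - 2) - 1 ≡ 22. → (2, 22)
7P: (2, 22) + (27, 21). λ = (21 - 22)/(27 - 2) ≡ 30/25 mod 31. 25⁻¹ ≡ 5 (mod 31), so λ ≡ 26.
  x = λ² - 2 - 27 = 676 - 29 ≡ 27; y = λ·(2 - 27) - 22 ≡ 10. → (27, 10)
8P: (27, 10) + (27, 21): same x and y₁ ≡ -y₂, so the sum is ∞.
8P = ∞, so the order is 8.

8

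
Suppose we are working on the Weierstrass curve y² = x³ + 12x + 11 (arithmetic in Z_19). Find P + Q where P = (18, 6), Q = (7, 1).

(18, 6) + (7, 1). λ = (1 - 6)/(7 - 18) ≡ 14/8 mod 19. 8⁻¹ ≡ 12 (mod 19), so λ ≡ 16.
  x = λ² - 18 - 7 = 256 - 25 ≡ 3; y = λ·(18 - 3) - 6 ≡ 6. → (3, 6)

(3, 6)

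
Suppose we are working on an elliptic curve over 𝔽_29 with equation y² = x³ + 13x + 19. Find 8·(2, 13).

Write Q = (2, 13).
Repeated addition: build up to 8Q.
2Q: tangent at (2, 13): λ = (3·2² + 13)/(2·13) ≡ 25/26. 26⁻¹ ≡ 19 (mod 29), so λ ≡ 25·19 ≡ 11.
  x = λ² - 2 - 2 = 121 - 4 ≡ 1; y = λ·(2 - 1) - 13 ≡ 27. → (1, 27)
3Q: (1, 27) + (2, 13). λ = (13 - 27)/(2 - 1) ≡ 15/1 mod 29. 1⁻¹ ≡ 1 (mod 29) since 1·1 = 1 ≡ 1, so λ ≡ 15.
  x = λ² - 1 - 2 = 225 - 3 ≡ 19; y = λ·(1 - 19) - 27 ≡ 22. → (19, 22)
4Q: (19, 22) + (2, 13). λ = (13 - 22)/(2 - 19) ≡ 20/12 mod 29. 12⁻¹ ≡ 17 (mod 29) since 12·17 = 204 ≡ 1, so λ ≡ 21.
  x = λ² - 19 - 2 = 441 - 21 ≡ 14; y = λ·(19 - 14) - 22 ≡ 25. → (14, 25)
5Q: (14, 25) + (2, 13). λ = (13 - 25)/(2 - 14) ≡ 17/17 mod 29. 17⁻¹ ≡ 12 (mod 29) since 17·12 = 204 ≡ 1, so λ ≡ 1.
  x = λ² - 14 - 2 = 1 - 16 ≡ 14; y = λ·(14 - 14) - 25 ≡ 4. → (14, 4)
6Q: (14, 4) + (2, 13). λ = (13 - 4)/(2 - 14) ≡ 9/17 mod 29. 17⁻¹ ≡ 12 (mod 29), so λ ≡ 21.
  x = λ² - 14 - 2 = 441 - 16 ≡ 19; y = λ·(14 - 19) - 4 ≡ 7. → (19, 7)
7Q: (19, 7) + (2, 13). λ = (13 - 7)/(2 - 19) ≡ 6/12 mod 29. 12⁻¹ ≡ 17 (mod 29), so λ ≡ 15.
  x = λ² - 19 - 2 = 225 - 21 ≡ 1; y = λ·(19 - 1) - 7 ≡ 2. → (1, 2)
8Q: (1, 2) + (2, 13). λ = (13 - 2)/(2 - 1) ≡ 11/1 mod 29. 1⁻¹ ≡ 1 (mod 29) since 1·1 = 1 ≡ 1, so λ ≡ 11.
  x = λ² - 1 - 2 = 121 - 3 ≡ 2; y = λ·(1 - 2) - 2 ≡ 16. → (2, 16)

(2, 16)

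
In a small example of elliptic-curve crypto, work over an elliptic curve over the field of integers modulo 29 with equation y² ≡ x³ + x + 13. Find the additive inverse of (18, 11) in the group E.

(18, 18)

-(18, 11) = (18, -11 mod 29) = (18, 18).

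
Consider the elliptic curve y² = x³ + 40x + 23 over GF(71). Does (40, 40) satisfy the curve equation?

y² = 40² ≡ 38; x³ + 40x + 23 = 65623 ≡ 19 (mod 71). 38 ≠ 19.

no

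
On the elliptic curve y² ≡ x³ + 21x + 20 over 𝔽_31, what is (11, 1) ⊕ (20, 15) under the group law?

(25, 22)

(11, 1) + (20, 15). λ = (15 - 1)/(20 - 11) ≡ 14/9 mod 31. 9⁻¹ ≡ 7 (mod 31), so λ ≡ 5.
  x = λ² - 11 - 20 = 25 - 31 ≡ 25; y = λ·(11 - 25) - 1 ≡ 22. → (25, 22)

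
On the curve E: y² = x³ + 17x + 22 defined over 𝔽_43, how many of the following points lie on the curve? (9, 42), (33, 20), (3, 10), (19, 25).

4

(9, 42): 42² ≡ 1, rhs ≡ 1 → on.
(33, 20): 20² ≡ 13, rhs ≡ 13 → on.
(3, 10): 10² ≡ 14, rhs ≡ 14 → on.
(19, 25): 25² ≡ 23, rhs ≡ 23 → on.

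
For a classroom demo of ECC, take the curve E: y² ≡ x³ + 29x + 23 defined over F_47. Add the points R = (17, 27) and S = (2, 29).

(37, 7)

(17, 27) + (2, 29). λ = (29 - 27)/(2 - 17) ≡ 2/32 mod 47. 32⁻¹ ≡ 25 (mod 47), so λ ≡ 3.
  x = λ² - 17 - 2 = 9 - 19 ≡ 37; y = λ·(17 - 37) - 27 ≡ 7. → (37, 7)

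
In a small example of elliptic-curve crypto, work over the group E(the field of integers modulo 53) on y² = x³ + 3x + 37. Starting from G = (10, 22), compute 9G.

(47, 11)

Repeated addition: build up to 9G.
2G: tangent at (10, 22): λ = (3·10² + 3)/(2·22) ≡ 38/44. 44⁻¹ ≡ 47 (mod 53), so λ ≡ 38·47 ≡ 37.
  x = λ² - 10 - 10 = 1369 - 20 ≡ 24; y = λ·(10 - 24) - 22 ≡ 43. → (24, 43)
3G: (24, 43) + (10, 22). λ = (22 - 43)/(10 - 24) ≡ 32/39 mod 53. 39⁻¹ ≡ 34 (mod 53), so λ ≡ 28.
  x = λ² - 24 - 10 = 784 - 34 ≡ 8; y = λ·(24 - 8) - 43 ≡ 34. → (8, 34)
4G: (8, 34) + (10, 22). λ = (22 - 34)/(10 - 8) ≡ 41/2 mod 53. 2⁻¹ ≡ 27 (mod 53), so λ ≡ 47.
  x = λ² - 8 - 10 = 2209 - 18 ≡ 18; y = λ·(8 - 18) - 34 ≡ 26. → (18, 26)
5G: (18, 26) + (10, 22). λ = (22 - 26)/(10 - 18) ≡ 49/45 mod 53. 45⁻¹ ≡ 33 (mod 53) since 45·33 = 1485 ≡ 1, so λ ≡ 27.
  x = λ² - 18 - 10 = 729 - 28 ≡ 12; y = λ·(18 - 12) - 26 ≡ 30. → (12, 30)
6G: (12, 30) + (10, 22). λ = (22 - 30)/(10 - 12) ≡ 45/51 mod 53. 51⁻¹ ≡ 26 (mod 53) since 51·26 = 1326 ≡ 1, so λ ≡ 4.
  x = λ² - 12 - 10 = 16 - 22 ≡ 47; y = λ·(12 - 47) - 30 ≡ 42. → (47, 42)
7G: (47, 42) + (10, 22). λ = (22 - 42)/(10 - 47) ≡ 33/16 mod 53. 16⁻¹ ≡ 10 (mod 53), so λ ≡ 12.
  x = λ² - 47 - 10 = 144 - 57 ≡ 34; y = λ·(47 - 34) - 42 ≡ 8. → (34, 8)
8G: (34, 8) + (10, 22). λ = (22 - 8)/(10 - 34) ≡ 14/29 mod 53. 29⁻¹ ≡ 11 (mod 53), so λ ≡ 48.
  x = λ² - 34 - 10 = 2304 - 44 ≡ 34; y = λ·(34 - 34) - 8 ≡ 45. → (34, 45)
9G: (34, 45) + (10, 22). λ = (22 - 45)/(10 - 34) ≡ 30/29 mod 53. 29⁻¹ ≡ 11 (mod 53) since 29·11 = 319 ≡ 1, so λ ≡ 12.
  x = λ² - 34 - 10 = 144 - 44 ≡ 47; y = λ·(34 - 47) - 45 ≡ 11. → (47, 11)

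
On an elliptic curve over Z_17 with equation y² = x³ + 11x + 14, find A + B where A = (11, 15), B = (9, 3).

(16, 6)

(11, 15) + (9, 3). λ = (3 - 15)/(9 - 11) ≡ 5/15 mod 17. 15⁻¹ ≡ 8 (mod 17), so λ ≡ 6.
  x = λ² - 11 - 9 = 36 - 20 ≡ 16; y = λ·(11 - 16) - 15 ≡ 6. → (16, 6)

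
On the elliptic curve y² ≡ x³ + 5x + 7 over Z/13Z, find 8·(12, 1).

Write G = (12, 1).
Double-and-add on 8 = (1000)₂. Start with G = (12, 1) for the leading 1-bit.
double: tangent at (12, 1): λ = (3·12² + 5)/(2·1) ≡ 8/2. 2⁻¹ ≡ 7 (mod 13) since 2·7 = 14 ≡ 1, so λ ≡ 8·7 ≡ 4.
  x = λ² - 12 - 12 = 16 - 24 ≡ 5; y = λ·(12 - 5) - 1 ≡ 1. → (5, 1)
double: tangent at (5, 1): λ = (3·5² + 5)/(2·1) ≡ 2/2. 2⁻¹ ≡ 7 (mod 13), so λ ≡ 2·7 ≡ 1.
  x = λ² - 5 - 5 = 1 - 10 ≡ 4; y = λ·(5 - 4) - 1 ≡ 0. → (4, 0)
double: (4, 0) + (4, 0): same x and y₁ ≡ -y₂, so the sum is the point at infinity.

O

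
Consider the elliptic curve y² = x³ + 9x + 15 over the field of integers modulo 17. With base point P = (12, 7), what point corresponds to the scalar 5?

Repeated addition: build up to 5P.
2P: tangent at (12, 7): λ = (3·12² + 9)/(2·7) ≡ 16/14. 14⁻¹ ≡ 11 (mod 17) since 14·11 = 154 ≡ 1, so λ ≡ 16·11 ≡ 6.
  x = λ² - 12 - 12 = 36 - 24 ≡ 12; y = λ·(12 - 12) - 7 ≡ 10. → (12, 10)
3P: (12, 10) + (12, 7): same x and y₁ ≡ -y₂, so the sum is ∞.
4P: ∞ + (12, 7) = (12, 7) (identity).
5P: tangent at (12, 7): λ = (3·12² + 9)/(2·7) ≡ 16/14. 14⁻¹ ≡ 11 (mod 17) since 14·11 = 154 ≡ 1, so λ ≡ 16·11 ≡ 6.
  x = λ² - 12 - 12 = 36 - 24 ≡ 12; y = λ·(12 - 12) - 7 ≡ 10. → (12, 10)

(12, 10)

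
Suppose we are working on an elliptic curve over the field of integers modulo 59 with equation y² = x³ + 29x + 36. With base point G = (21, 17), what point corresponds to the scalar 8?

(19, 22)

Double-and-add on 8 = (1000)₂. Start with G = (21, 17) for the leading 1-bit.
double: tangent at (21, 17): λ = (3·21² + 29)/(2·17) ≡ 54/34. 34⁻¹ ≡ 33 (mod 59) since 34·33 = 1122 ≡ 1, so λ ≡ 54·33 ≡ 12.
  x = λ² - 21 - 21 = 144 - 42 ≡ 43; y = λ·(21 - 43) - 17 ≡ 14. → (43, 14)
double: tangent at (43, 14): λ = (3·43² + 29)/(2·14) ≡ 30/28. 28⁻¹ ≡ 19 (mod 59), so λ ≡ 30·19 ≡ 39.
  x = λ² - 43 - 43 = 1521 - 86 ≡ 19; y = λ·(43 - 19) - 14 ≡ 37. → (19, 37)
double: tangent at (19, 37): λ = (3·19² + 29)/(2·37) ≡ 50/15. 15⁻¹ ≡ 4 (mod 59), so λ ≡ 50·4 ≡ 23.
  x = λ² - 19 - 19 = 529 - 38 ≡ 19; y = λ·(19 - 19) - 37 ≡ 22. → (19, 22)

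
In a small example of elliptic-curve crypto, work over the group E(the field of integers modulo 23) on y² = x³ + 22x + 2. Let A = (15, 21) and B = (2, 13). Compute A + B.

(14, 15)

(15, 21) + (2, 13). λ = (13 - 21)/(2 - 15) ≡ 15/10 mod 23. 10⁻¹ ≡ 7 (mod 23), so λ ≡ 13.
  x = λ² - 15 - 2 = 169 - 17 ≡ 14; y = λ·(15 - 14) - 21 ≡ 15. → (14, 15)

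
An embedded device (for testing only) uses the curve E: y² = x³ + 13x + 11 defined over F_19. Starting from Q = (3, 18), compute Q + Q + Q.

(18, 4)

Repeated addition: build up to 3Q.
2Q: tangent at (3, 18): λ = (3·3² + 13)/(2·18) ≡ 2/17. 17⁻¹ ≡ 9 (mod 19) since 17·9 = 153 ≡ 1, so λ ≡ 2·9 ≡ 18.
  x = λ² - 3 - 3 = 324 - 6 ≡ 14; y = λ·(3 - 14) - 18 ≡ 12. → (14, 12)
3Q: (14, 12) + (3, 18). λ = (18 - 12)/(3 - 14) ≡ 6/8 mod 19. 8⁻¹ ≡ 12 (mod 19), so λ ≡ 15.
  x = λ² - 14 - 3 = 225 - 17 ≡ 18; y = λ·(14 - 18) - 12 ≡ 4. → (18, 4)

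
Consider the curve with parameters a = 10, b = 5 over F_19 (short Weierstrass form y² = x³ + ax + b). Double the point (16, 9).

tangent at (16, 9): λ = (3·16² + 10)/(2·9) ≡ 18/18. 18⁻¹ ≡ 18 (mod 19), so λ ≡ 18·18 ≡ 1.
  x = λ² - 16 - 16 = 1 - 32 ≡ 7; y = λ·(16 - 7) - 9 ≡ 0. → (7, 0)

(7, 0)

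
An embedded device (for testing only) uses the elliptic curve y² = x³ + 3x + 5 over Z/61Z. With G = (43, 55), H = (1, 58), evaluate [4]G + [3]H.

First 4G:
Repeated addition: build up to 4G.
2G: tangent at (43, 55): λ = (3·43² + 3)/(2·55) ≡ 60/49. 49⁻¹ ≡ 5 (mod 61) since 49·5 = 245 ≡ 1, so λ ≡ 60·5 ≡ 56.
  x = λ² - 43 - 43 = 3136 - 86 ≡ 0; y = λ·(43 - 0) - 55 ≡ 35. → (0, 35)
3G: (0, 35) + (43, 55). λ = (55 - 35)/(43 - 0) ≡ 20/43 mod 61. 43⁻¹ ≡ 44 (mod 61) since 43·44 = 1892 ≡ 1, so λ ≡ 26.
  x = λ² - 0 - 43 = 676 - 43 ≡ 23; y = λ·(0 - 23) - 35 ≡ 38. → (23, 38)
4G: (23, 38) + (43, 55). λ = (55 - 38)/(43 - 23) ≡ 17/20 mod 61. 20⁻¹ ≡ 58 (mod 61) since 20·58 = 1160 ≡ 1, so λ ≡ 10.
  x = λ² - 23 - 43 = 100 - 66 ≡ 34; y = λ·(23 - 34) - 38 ≡ 35. → (34, 35)
4G = (34, 35).
Next 3H:
Repeated addition: build up to 3H.
2H: tangent at (1, 58): λ = (3·1² + 3)/(2·58) ≡ 6/55. 55⁻¹ ≡ 10 (mod 61), so λ ≡ 6·10 ≡ 60.
  x = λ² - 1 - 1 = 3600 - 2 ≡ 60; y = λ·(1 - 60) - 58 ≡ 1. → (60, 1)
3H: (60, 1) + (1, 58). λ = (58 - 1)/(1 - 60) ≡ 57/2 mod 61. 2⁻¹ ≡ 31 (mod 61), so λ ≡ 59.
  x = λ² - 60 - 1 = 3481 - 61 ≡ 4; y = λ·(60 - 4) - 1 ≡ 9. → (4, 9)
3H = (4, 9).
Finally 4G + 3H:
(34, 35) + (4, 9). λ = (9 - 35)/(4 - 34) ≡ 35/31 mod 61. 31⁻¹ ≡ 2 (mod 61) since 31·2 = 62 ≡ 1, so λ ≡ 9.
  x = λ² - 34 - 4 = 81 - 38 ≡ 43; y = λ·(34 - 43) - 35 ≡ 6. → (43, 6)

(43, 6)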